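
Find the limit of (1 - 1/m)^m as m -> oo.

Write it as [(1 - 1/m)^m]^(1) · (1 - 1/m)^(0). The bracketed term tends to e^(-1) and the second factor to 1, so the limit is e^(-1).

e^(-1)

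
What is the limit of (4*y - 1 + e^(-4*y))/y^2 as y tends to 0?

Direct substitution gives 0/0.
Apply L'Hôpital: lim (4 - 4*e^(-4*y))/(2*y), still 0/0.
After 2 applications of L'Hôpital's rule the quotient is (16*e^(-4*y))/(2); substituting y = 0 gives 8.

8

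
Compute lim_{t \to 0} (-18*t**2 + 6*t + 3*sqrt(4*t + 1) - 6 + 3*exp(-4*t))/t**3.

-20

Substitution gives 0/0; apply L'Hôpital's rule 3 times.
After differentiating numerator and denominator 3 times the quotient is (-192*e^(-4*t) + 72/(4*t + 1)^(5/2))/(6); at t = 0 this is -20.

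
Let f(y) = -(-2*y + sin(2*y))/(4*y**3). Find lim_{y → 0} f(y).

1/3

Direct substitution gives 0/0.
Apply L'Hôpital: lim (2*cos(2*y) - 2)/(-12*y^2), still 0/0.
Apply L'Hôpital: lim (-4*sin(2*y))/(-24*y), still 0/0.
After 3 applications of L'Hôpital's rule the quotient is (-8*cos(2*y))/(-24); substituting y = 0 gives 1/3.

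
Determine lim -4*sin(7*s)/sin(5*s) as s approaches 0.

Substitution gives 0/0.
Divide numerator and denominator by s: sin(7s)/s → 7 and sin(5s)/s → 5, so the limit is -4·7/5 = -28/5.

-28/5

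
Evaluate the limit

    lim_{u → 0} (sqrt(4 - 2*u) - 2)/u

-1/2

Substitution gives 0/0. Multiply numerator and denominator by the conjugate √(4 - 2u) + √4.
The numerator becomes (4 - 2u) − 4 = -2u, so the expression simplifies to -2/(√(4 - 2u) + √4).
Letting u → 0 gives -2/(2√4) = -1/2.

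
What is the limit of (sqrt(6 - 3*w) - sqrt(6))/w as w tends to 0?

-√(6)/4

A 0/0 form; rationalise with √(6 - 3w) + √6. This collapses the numerator to -3w, leaving -3/(√(6 - 3w) + √6) → -3/(2√6) = -√(6)/4.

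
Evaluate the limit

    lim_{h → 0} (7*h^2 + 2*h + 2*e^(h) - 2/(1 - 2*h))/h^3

-47/3

Substitution gives 0/0 (the numerator vanishes to order 3).
Expand each term to order h^3: the coefficient of h^3 in -2·1/(1 - 2h) is -16 and in 2·e^(h) is 1/3.
Lower-order terms cancel with the polynomial part, so the numerator is (-47/3)·h^3 + o(h^3), and the limit is (-47/3)/(1) = -47/3.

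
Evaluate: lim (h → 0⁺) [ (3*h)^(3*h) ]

Base → 0⁺ and exponent → 0⁺: a 0^0 form.
Take logs: 3h·ln(3h). This is 0·(−∞); rewriting as ln(3h)/(1/(3h)) and applying L'Hôpital gives 0.
Hence the limit is e^0 = 1.

1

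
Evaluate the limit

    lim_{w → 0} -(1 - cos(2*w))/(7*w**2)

-2/7

Substitution gives 0/0.
Use (1 − cos u)/u² → 1/2 with u = 2w: the limit is 2²/(2·(-7)) = -2/7.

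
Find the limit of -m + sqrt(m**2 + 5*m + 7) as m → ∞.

5/2

This has the form ∞ − ∞. Multiply and divide by the conjugate √(m^2 + 5*m + 7) + m.
That gives (5m + 7) / (√(m^2 + 5*m + 7) + m).
Divide numerator and denominator by m: the limit is 5/(2·1) = 5/2.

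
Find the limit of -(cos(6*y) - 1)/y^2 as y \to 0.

Direct substitution gives 0/0.
Apply L'Hôpital: lim (-6*sin(6*y))/(-2*y), still 0/0.
After 2 applications of L'Hôpital's rule the quotient is (-36*cos(6*y))/(-2); substituting y = 0 gives 18.

18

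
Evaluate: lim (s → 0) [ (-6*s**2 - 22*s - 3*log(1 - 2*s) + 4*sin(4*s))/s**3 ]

Substitution gives 0/0; apply L'Hôpital's rule 3 times.
After differentiating numerator and denominator 3 times the quotient is (-256*cos(4*s) - 48/(2*s - 1)^3)/(6); at s = 0 this is -104/3.

-104/3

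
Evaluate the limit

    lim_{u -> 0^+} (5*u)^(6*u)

Base → 0⁺ and exponent → 0⁺: a 0^0 form.
Take logs: 6u·ln(5u). This is 0·(−∞); rewriting as ln(5u)/(1/(6u)) and applying L'Hôpital gives 0.
Hence the limit is e^0 = 1.

1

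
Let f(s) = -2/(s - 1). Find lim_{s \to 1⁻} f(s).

As s → 1⁻, (s - 1) → 0⁻, so (s - 1)^1 → 0⁻ and -2/(s - 1)^1 → ∞.

∞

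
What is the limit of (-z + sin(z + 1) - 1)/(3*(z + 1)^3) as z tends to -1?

Direct substitution gives 0/0.
Apply L'Hôpital: lim (cos(z + 1) - 1)/(9*(z + 1)^2), still 0/0.
Apply L'Hôpital: lim (-sin(z + 1))/(18*z + 18), still 0/0.
After 3 applications of L'Hôpital's rule the quotient is (-cos(z + 1))/(18); substituting z = -1 gives -1/18.

-1/18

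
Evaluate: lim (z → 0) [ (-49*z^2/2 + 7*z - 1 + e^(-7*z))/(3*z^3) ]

Direct substitution gives 0/0.
Apply L'Hôpital: lim (-49*z + 7 - 7*e^(-7*z))/(9*z^2), still 0/0.
Apply L'Hôpital: lim (-49 + 49*e^(-7*z))/(18*z), still 0/0.
After 3 applications of L'Hôpital's rule the quotient is (-343*e^(-7*z))/(18); substituting z = 0 gives -343/18.

-343/18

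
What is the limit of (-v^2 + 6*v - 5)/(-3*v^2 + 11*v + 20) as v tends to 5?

Since v = 5 makes numerator and denominator zero, (v - 5) divides both.
Cancelling it gives (1 - v)/(-3*v - 4); now plug in v = 5 to get 4/19.

4/19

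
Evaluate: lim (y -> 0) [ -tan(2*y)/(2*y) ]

-1

Substitution gives 0/0.
Since tan(u)/u → 1 as u → 0, tan(2y)/(2y) → 1 and the limit is 2/(-2) = -1.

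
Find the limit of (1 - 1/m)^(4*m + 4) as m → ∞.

Write it as [(1 - 1/m)^m]^(4) · (1 - 1/m)^(4). The bracketed term tends to e^(-1) and the second factor to 1, so the limit is e^(-4).

e^(-4)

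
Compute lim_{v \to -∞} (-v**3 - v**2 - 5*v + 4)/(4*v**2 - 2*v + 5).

The numerator has higher degree (3 > 2); the quotient behaves like (-1/(4))·v^1 for large |v|.
As v → −∞ this diverges to ∞.

∞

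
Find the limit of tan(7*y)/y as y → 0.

Substitution gives 0/0.
Since tan(u)/u → 1 as u → 0, tan(7y)/(7y) → 1 and the limit is 7.

7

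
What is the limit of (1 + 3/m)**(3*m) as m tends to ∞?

e^(9)

Let L be the limit and take ln: ln L = lim (3m)·ln(1 + 3/m) = lim (3m)·(3/m + O(1/m²)) = 9.
Hence L = e^(9).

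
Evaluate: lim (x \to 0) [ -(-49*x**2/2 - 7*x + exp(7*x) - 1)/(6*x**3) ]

-343/36

Direct substitution gives 0/0.
Apply L'Hôpital: lim (-49*x + 7*e^(7*x) - 7)/(-18*x^2), still 0/0.
Apply L'Hôpital: lim (49*e^(7*x) - 49)/(-36*x), still 0/0.
After 3 applications of L'Hôpital's rule the quotient is (343*e^(7*x))/(-36); substituting x = 0 gives -343/36.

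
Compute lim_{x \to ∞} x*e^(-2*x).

0

Write as x^1/e^{2x}, an ∞/∞ form.
Exponential growth dominates any polynomial, so repeated L'Hôpital (or the standard result) gives 0.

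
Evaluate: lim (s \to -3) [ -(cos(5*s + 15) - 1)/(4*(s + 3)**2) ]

25/8

Direct substitution gives 0/0.
Apply L'Hôpital: lim (-5*sin(5*s + 15))/(-8*s - 24), still 0/0.
After 2 applications of L'Hôpital's rule the quotient is (-25*cos(5*s + 15))/(-8); substituting s = -3 gives 25/8.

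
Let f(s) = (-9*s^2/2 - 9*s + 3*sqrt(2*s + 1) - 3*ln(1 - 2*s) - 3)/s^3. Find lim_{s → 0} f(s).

Substitution gives 0/0; apply L'Hôpital's rule 3 times.
After differentiating numerator and denominator 3 times the quotient is (9/(2*s + 1)^(5/2) - 48/(2*s - 1)^3)/(6); at s = 0 this is 19/2.

19/2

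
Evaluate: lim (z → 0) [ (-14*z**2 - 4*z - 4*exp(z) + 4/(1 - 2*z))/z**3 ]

94/3

Substitution gives 0/0 (the numerator vanishes to order 3).
Expand each term to order z^3: the coefficient of z^3 in 4·1/(1 - 2z) is 32 and in -4·e^(z) is -2/3.
Lower-order terms cancel with the polynomial part, so the numerator is (94/3)·z^3 + o(z^3), and the limit is (94/3)/(1) = 94/3.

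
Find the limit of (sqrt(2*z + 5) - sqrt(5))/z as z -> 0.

√(5)/5

Substitution gives 0/0. Multiply numerator and denominator by the conjugate √(5 + 2z) + √5.
The numerator becomes (5 + 2z) − 5 = 2z, so the expression simplifies to 2/(√(5 + 2z) + √5).
Letting z → 0 gives 2/(2√5) = √(5)/5.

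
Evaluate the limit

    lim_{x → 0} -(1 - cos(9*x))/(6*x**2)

Substitution gives 0/0.
Use (1 − cos u)/u² → 1/2 with u = 9x: the limit is 9²/(2·(-6)) = -27/4.

-27/4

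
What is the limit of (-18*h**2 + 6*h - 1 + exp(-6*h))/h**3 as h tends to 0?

Direct substitution gives 0/0.
Apply L'Hôpital: lim (-36*h + 6 - 6*e^(-6*h))/(3*h^2), still 0/0.
Apply L'Hôpital: lim (-36 + 36*e^(-6*h))/(6*h), still 0/0.
After 3 applications of L'Hôpital's rule the quotient is (-216*e^(-6*h))/(6); substituting h = 0 gives -36.

-36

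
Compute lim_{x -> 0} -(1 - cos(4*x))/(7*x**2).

-8/7

Substitution gives 0/0.
Use (1 − cos u)/u² → 1/2 with u = 4x: the limit is 4²/(2·(-7)) = -8/7.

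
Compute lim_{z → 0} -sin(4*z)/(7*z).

-4/7

Substitution gives 0/0.
Write it as (4/(-7))·sin(4z)/(4z); since sin(u)/u → 1, the limit is -4/7.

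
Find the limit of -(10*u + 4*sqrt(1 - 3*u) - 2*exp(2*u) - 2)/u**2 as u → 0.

17/2

Substitution gives 0/0; apply L'Hôpital's rule 2 times.
After differentiating numerator and denominator 2 times the quotient is (-8*e^(2*u) - 9/(1 - 3*u)^(3/2))/(-2); at u = 0 this is 17/2.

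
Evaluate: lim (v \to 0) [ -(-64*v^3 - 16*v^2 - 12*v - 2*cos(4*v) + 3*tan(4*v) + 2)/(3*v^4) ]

Substitution gives 0/0; apply L'Hôpital's rule 4 times.
After differentiating numerator and denominator 4 times the quotient is (-512*cos(4*v) + 18432*tan(4*v)^5 + 30720*tan(4*v)^3 + 12288*tan(4*v))/(-72); at v = 0 this is 64/9.

64/9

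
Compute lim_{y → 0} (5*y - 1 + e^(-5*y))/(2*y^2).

25/4

Direct substitution gives 0/0.
Apply L'Hôpital: lim (5 - 5*e^(-5*y))/(4*y), still 0/0.
After 2 applications of L'Hôpital's rule the quotient is (25*e^(-5*y))/(4); substituting y = 0 gives 25/4.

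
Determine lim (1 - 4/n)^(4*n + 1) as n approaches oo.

Write it as [(1 - 4/n)^n]^(4) · (1 - 4/n)^(1). The bracketed term tends to e^(-4) and the second factor to 1, so the limit is e^(-16).

e^(-16)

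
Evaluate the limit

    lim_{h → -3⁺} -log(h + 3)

As h → -3⁺, h + 3 → 0⁺ and ln(h + 3) → −∞.
Multiplying by -1 gives ∞.

∞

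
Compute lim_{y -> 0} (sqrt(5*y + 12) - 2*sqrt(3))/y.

Substitution gives 0/0. Multiply numerator and denominator by the conjugate √(12 + 5y) + √12.
The numerator becomes (12 + 5y) − 12 = 5y, so the expression simplifies to 5/(√(12 + 5y) + √12).
Letting y → 0 gives 5/(2√12) = 5*√(3)/12.

5*√(3)/12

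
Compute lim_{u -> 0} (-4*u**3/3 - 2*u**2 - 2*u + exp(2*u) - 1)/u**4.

Direct substitution gives 0/0.
Apply L'Hôpital: lim (-4*u^2 - 4*u + 2*e^(2*u) - 2)/(4*u^3), still 0/0.
Apply L'Hôpital: lim (-8*u + 4*e^(2*u) - 4)/(12*u^2), still 0/0.
Apply L'Hôpital: lim (8*e^(2*u) - 8)/(24*u), still 0/0.
After 4 applications of L'Hôpital's rule the quotient is (16*e^(2*u))/(24); substituting u = 0 gives 2/3.

2/3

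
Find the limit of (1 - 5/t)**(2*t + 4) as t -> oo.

e^(-10)

The base → 1 and the exponent → ∞: a 1^∞ form.
Take logarithms: (2t + 4)·ln(1 - 5/t). Since ln(1+u) ~ u for small u, this behaves like (2t)·(-5/t) → -10.
So the limit is e^(-10).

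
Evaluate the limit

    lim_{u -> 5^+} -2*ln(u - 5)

∞

As u → 5⁺, u - 5 → 0⁺ and ln(u - 5) → −∞.
Multiplying by -2 gives ∞.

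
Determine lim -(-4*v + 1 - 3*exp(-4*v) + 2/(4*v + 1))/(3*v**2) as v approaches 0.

-8/3

Substitution gives 0/0 (the numerator vanishes to order 2).
Expand each term to order v^2: the coefficient of v^2 in 2·1/(1 + 4v) is 32 and in -3·e^(-4v) is -24.
Lower-order terms cancel with the polynomial part, so the numerator is (8)·v^2 + o(v^2), and the limit is (8)/(-3) = -8/3.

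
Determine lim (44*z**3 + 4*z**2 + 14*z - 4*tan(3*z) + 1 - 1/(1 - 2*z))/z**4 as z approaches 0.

Substitution gives 0/0; apply L'Hôpital's rule 4 times.
After differentiating numerator and denominator 4 times the quotient is (2592*tan(3*z)/cos(3*z)^2 - 7776*tan(3*z)/cos(3*z)^4 + 384/(2*z - 1)^5)/(24); at z = 0 this is -16.

-16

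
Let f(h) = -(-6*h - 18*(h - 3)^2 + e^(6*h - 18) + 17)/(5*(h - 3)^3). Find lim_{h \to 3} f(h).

-36/5

Direct substitution gives 0/0.
Apply L'Hôpital: lim (-36*h + 6*e^(6*h - 18) + 102)/(-15*(h - 3)^2), still 0/0.
Apply L'Hôpital: lim (36*e^(6*h - 18) - 36)/(90 - 30*h), still 0/0.
After 3 applications of L'Hôpital's rule the quotient is (216*e^(6*h - 18))/(-30); substituting h = 3 gives -36/5.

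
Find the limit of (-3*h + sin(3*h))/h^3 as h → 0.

-9/2

Direct substitution gives 0/0.
Apply L'Hôpital: lim (3*cos(3*h) - 3)/(3*h^2), still 0/0.
Apply L'Hôpital: lim (-9*sin(3*h))/(6*h), still 0/0.
After 3 applications of L'Hôpital's rule the quotient is (-27*cos(3*h))/(6); substituting h = 0 gives -9/2.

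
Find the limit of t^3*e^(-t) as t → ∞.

0

Write as t^3/e^{1t}, an ∞/∞ form.
Exponential growth dominates any polynomial, so repeated L'Hôpital (or the standard result) gives 0.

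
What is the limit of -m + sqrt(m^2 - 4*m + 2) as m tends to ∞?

This has the form ∞ − ∞. Multiply and divide by the conjugate √(m^2 - 4*m + 2) + m.
That gives (-4m + 2) / (√(m^2 - 4*m + 2) + m).
Divide numerator and denominator by m: the limit is -4/(2·1) = -2.

-2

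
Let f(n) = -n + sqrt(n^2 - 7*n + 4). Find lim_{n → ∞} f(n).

This has the form ∞ − ∞. Multiply and divide by the conjugate √(n^2 - 7*n + 4) + n.
That gives (-7n + 4) / (√(n^2 - 7*n + 4) + n).
Divide numerator and denominator by n: the limit is -7/(2·1) = -7/2.

-7/2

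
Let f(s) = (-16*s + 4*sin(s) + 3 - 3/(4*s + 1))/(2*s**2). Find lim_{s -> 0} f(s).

Substitution gives 0/0; apply L'Hôpital's rule 2 times.
After differentiating numerator and denominator 2 times the quotient is (-4*sin(s) - 96/(4*s + 1)^3)/(4); at s = 0 this is -24.

-24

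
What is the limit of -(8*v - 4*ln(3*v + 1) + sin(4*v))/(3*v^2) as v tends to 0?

Substitution gives 0/0; apply L'Hôpital's rule 2 times.
After differentiating numerator and denominator 2 times the quotient is (-16*sin(4*v) + 36/(3*v + 1)^2)/(-6); at v = 0 this is -6.

-6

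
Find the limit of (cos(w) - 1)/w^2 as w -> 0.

Direct substitution gives 0/0.
Apply L'Hôpital: lim (-sin(w))/(2*w), still 0/0.
After 2 applications of L'Hôpital's rule the quotient is (-cos(w))/(2); substituting w = 0 gives -1/2.

-1/2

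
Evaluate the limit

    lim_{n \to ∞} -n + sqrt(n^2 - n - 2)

-1/2

An ∞ − ∞ form. Rationalising with the conjugate, the difference becomes (-n - 2) / (√(n^2 - n - 2) + n).
For large n the denominator behaves like 2·n, so the quotient tends to -1/2 = -1/2.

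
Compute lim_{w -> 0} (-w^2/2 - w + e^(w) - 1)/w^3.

Direct substitution gives 0/0.
Apply L'Hôpital: lim (-w + e^(w) - 1)/(3*w^2), still 0/0.
Apply L'Hôpital: lim (e^(w) - 1)/(6*w), still 0/0.
After 3 applications of L'Hôpital's rule the quotient is (e^(w))/(6); substituting w = 0 gives 1/6.

1/6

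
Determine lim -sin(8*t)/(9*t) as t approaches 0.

Substitution gives 0/0.
Write it as (8/(-9))·sin(8t)/(8t); since sin(u)/u → 1, the limit is -8/9.

-8/9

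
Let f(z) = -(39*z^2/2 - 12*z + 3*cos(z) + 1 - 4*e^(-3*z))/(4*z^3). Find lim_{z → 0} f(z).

-9/2

Substitution gives 0/0; apply L'Hôpital's rule 3 times.
After differentiating numerator and denominator 3 times the quotient is (3*sin(z) + 108*e^(-3*z))/(-24); at z = 0 this is -9/2.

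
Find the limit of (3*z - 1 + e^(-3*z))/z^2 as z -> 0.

9/2

Direct substitution gives 0/0.
Apply L'Hôpital: lim (3 - 3*e^(-3*z))/(2*z), still 0/0.
After 2 applications of L'Hôpital's rule the quotient is (9*e^(-3*z))/(2); substituting z = 0 gives 9/2.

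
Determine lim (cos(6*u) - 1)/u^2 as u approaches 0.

-18

Direct substitution gives 0/0.
Apply L'Hôpital: lim (-6*sin(6*u))/(2*u), still 0/0.
After 2 applications of L'Hôpital's rule the quotient is (-36*cos(6*u))/(2); substituting u = 0 gives -18.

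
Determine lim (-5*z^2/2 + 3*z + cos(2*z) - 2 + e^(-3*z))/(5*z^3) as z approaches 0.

Substitution gives 0/0 (the numerator vanishes to order 3).
Expand each term to order z^3: the coefficient of z^3 in cos(2z) is 0 and in e^(-3z) is -9/2.
Lower-order terms cancel with the polynomial part, so the numerator is (-9/2)·z^3 + o(z^3), and the limit is (-9/2)/(5) = -9/10.

-9/10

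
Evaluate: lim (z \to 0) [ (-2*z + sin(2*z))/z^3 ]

-4/3

Direct substitution gives 0/0.
Apply L'Hôpital: lim (2*cos(2*z) - 2)/(3*z^2), still 0/0.
Apply L'Hôpital: lim (-4*sin(2*z))/(6*z), still 0/0.
After 3 applications of L'Hôpital's rule the quotient is (-8*cos(2*z))/(6); substituting z = 0 gives -4/3.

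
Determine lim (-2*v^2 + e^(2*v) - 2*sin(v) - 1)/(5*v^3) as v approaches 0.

1/3

Substitution gives 0/0; apply L'Hôpital's rule 3 times.
After differentiating numerator and denominator 3 times the quotient is (8*e^(2*v) + 2*cos(v))/(30); at v = 0 this is 1/3.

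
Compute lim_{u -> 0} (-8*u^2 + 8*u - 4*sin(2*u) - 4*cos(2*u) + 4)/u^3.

16/3

Substitution gives 0/0 (the numerator vanishes to order 3).
Expand each term to order u^3: the coefficient of u^3 in -4·sin(2u) is 16/3 and in -4·cos(2u) is 0.
Lower-order terms cancel with the polynomial part, so the numerator is (16/3)·u^3 + o(u^3), and the limit is (16/3)/(1) = 16/3.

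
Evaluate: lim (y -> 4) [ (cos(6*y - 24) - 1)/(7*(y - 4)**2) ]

-18/7

Direct substitution gives 0/0.
Apply L'Hôpital: lim (-6*sin(6*y - 24))/(14*y - 56), still 0/0.
After 2 applications of L'Hôpital's rule the quotient is (-36*cos(6*y - 24))/(14); substituting y = 4 gives -18/7.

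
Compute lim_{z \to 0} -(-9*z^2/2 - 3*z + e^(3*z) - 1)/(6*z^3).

-3/4

Direct substitution gives 0/0.
Apply L'Hôpital: lim (-9*z + 3*e^(3*z) - 3)/(-18*z^2), still 0/0.
Apply L'Hôpital: lim (9*e^(3*z) - 9)/(-36*z), still 0/0.
After 3 applications of L'Hôpital's rule the quotient is (27*e^(3*z))/(-36); substituting z = 0 gives -3/4.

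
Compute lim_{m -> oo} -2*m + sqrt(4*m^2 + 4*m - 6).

1

This has the form ∞ − ∞. Multiply and divide by the conjugate √(4*m^2 + 4*m - 6) + 2m.
That gives (4m - 6) / (√(4*m^2 + 4*m - 6) + 2m).
Divide numerator and denominator by m: the limit is 4/(2·2) = 1.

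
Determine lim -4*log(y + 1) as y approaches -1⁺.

∞

As y → -1⁺, y + 1 → 0⁺ and ln(y + 1) → −∞.
Multiplying by -4 gives ∞.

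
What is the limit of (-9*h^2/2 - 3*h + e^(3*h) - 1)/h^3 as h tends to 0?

9/2

Direct substitution gives 0/0.
Apply L'Hôpital: lim (-9*h + 3*e^(3*h) - 3)/(3*h^2), still 0/0.
Apply L'Hôpital: lim (9*e^(3*h) - 9)/(6*h), still 0/0.
After 3 applications of L'Hôpital's rule the quotient is (27*e^(3*h))/(6); substituting h = 0 gives 9/2.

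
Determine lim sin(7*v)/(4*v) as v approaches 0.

Substitution gives 0/0.
Write it as (7/4)·sin(7v)/(7v); since sin(u)/u → 1, the limit is 7/4.

7/4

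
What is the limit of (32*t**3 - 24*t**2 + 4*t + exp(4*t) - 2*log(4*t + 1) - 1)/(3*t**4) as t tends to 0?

Substitution gives 0/0 (the numerator vanishes to order 4).
Expand each term to order t^4: the coefficient of t^4 in -2·ln(1 + 4t) is 128 and in e^(4t) is 32/3.
Lower-order terms cancel with the polynomial part, so the numerator is (416/3)·t^4 + o(t^4), and the limit is (416/3)/(3) = 416/9.

416/9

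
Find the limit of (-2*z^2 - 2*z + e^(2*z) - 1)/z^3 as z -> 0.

4/3

Direct substitution gives 0/0.
Apply L'Hôpital: lim (-4*z + 2*e^(2*z) - 2)/(3*z^2), still 0/0.
Apply L'Hôpital: lim (4*e^(2*z) - 4)/(6*z), still 0/0.
After 3 applications of L'Hôpital's rule the quotient is (8*e^(2*z))/(6); substituting z = 0 gives 4/3.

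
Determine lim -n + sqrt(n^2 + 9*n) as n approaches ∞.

9/2

This has the form ∞ − ∞. Multiply and divide by the conjugate √(n^2 + 9*n) + n.
That gives (9n) / (√(n^2 + 9*n) + n).
Divide numerator and denominator by n: the limit is 9/(2·1) = 9/2.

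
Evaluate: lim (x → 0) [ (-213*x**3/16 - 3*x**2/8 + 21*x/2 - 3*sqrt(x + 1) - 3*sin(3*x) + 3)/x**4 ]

15/128

Substitution gives 0/0; apply L'Hôpital's rule 4 times.
After differentiating numerator and denominator 4 times the quotient is (-243*sin(3*x) + 45/(16*(x + 1)^(7/2)))/(24); at x = 0 this is 15/128.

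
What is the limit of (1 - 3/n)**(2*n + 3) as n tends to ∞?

e^(-6)

Write it as [(1 - 3/n)^n]^(2) · (1 - 3/n)^(3). The bracketed term tends to e^(-3) and the second factor to 1, so the limit is e^(-6).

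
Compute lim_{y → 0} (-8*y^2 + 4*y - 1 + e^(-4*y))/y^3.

-32/3

Direct substitution gives 0/0.
Apply L'Hôpital: lim (-16*y + 4 - 4*e^(-4*y))/(3*y^2), still 0/0.
Apply L'Hôpital: lim (-16 + 16*e^(-4*y))/(6*y), still 0/0.
After 3 applications of L'Hôpital's rule the quotient is (-64*e^(-4*y))/(6); substituting y = 0 gives -32/3.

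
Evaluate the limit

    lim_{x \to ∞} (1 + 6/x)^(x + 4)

Write it as [(1 + 6/x)^x]^(1) · (1 + 6/x)^(4). The bracketed term tends to e^(6) and the second factor to 1, so the limit is e^(6).

e^(6)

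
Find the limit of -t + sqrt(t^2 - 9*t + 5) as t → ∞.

This has the form ∞ − ∞. Multiply and divide by the conjugate √(t^2 - 9*t + 5) + t.
That gives (-9t + 5) / (√(t^2 - 9*t + 5) + t).
Divide numerator and denominator by t: the limit is -9/(2·1) = -9/2.

-9/2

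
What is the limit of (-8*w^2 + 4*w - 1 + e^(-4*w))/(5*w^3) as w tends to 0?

Direct substitution gives 0/0.
Apply L'Hôpital: lim (-16*w + 4 - 4*e^(-4*w))/(15*w^2), still 0/0.
Apply L'Hôpital: lim (-16 + 16*e^(-4*w))/(30*w), still 0/0.
After 3 applications of L'Hôpital's rule the quotient is (-64*e^(-4*w))/(30); substituting w = 0 gives -32/15.

-32/15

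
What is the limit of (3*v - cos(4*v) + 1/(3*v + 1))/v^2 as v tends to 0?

Substitution gives 0/0 (the numerator vanishes to order 2).
Expand each term to order v^2: the coefficient of v^2 in −cos(4v) is 8 and in 1/(1 + 3v) is 9.
Lower-order terms cancel with the polynomial part, so the numerator is (17)·v^2 + o(v^2), and the limit is (17)/(1) = 17.

17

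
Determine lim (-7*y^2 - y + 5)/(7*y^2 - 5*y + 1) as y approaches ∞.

-1

Numerator and denominator both have degree 2.
Dividing every term by y^2, all lower-order terms vanish and the limit is the ratio of leading coefficients, -7/(7) = -1.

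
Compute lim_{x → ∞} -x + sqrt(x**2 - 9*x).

This has the form ∞ − ∞. Multiply and divide by the conjugate √(x^2 - 9*x) + x.
That gives (-9x) / (√(x^2 - 9*x) + x).
Divide numerator and denominator by x: the limit is -9/(2·1) = -9/2.

-9/2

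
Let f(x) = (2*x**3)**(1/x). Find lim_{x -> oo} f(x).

1

Base → ∞ and exponent → 0: an ∞^0 form.
Take logs: (1/x)·ln(2·x^3) = (ln 2 + 3·ln x)/x → 0.
So the limit is e^0 = 1.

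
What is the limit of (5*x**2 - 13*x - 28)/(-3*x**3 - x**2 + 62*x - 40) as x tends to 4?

-3/10

Direct substitution gives 0/0, so factor. Both numerator and denominator have (x - 4) as a factor.
After cancelling, the expression reduces to (5*x + 7)/(-3*x^2 - 13*x + 10).
Substituting x = 4 gives -3/10.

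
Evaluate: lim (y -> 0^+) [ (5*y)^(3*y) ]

Base → 0⁺ and exponent → 0⁺: a 0^0 form.
Take logs: 3y·ln(5y). This is 0·(−∞); rewriting as ln(5y)/(1/(3y)) and applying L'Hôpital gives 0.
Hence the limit is e^0 = 1.

1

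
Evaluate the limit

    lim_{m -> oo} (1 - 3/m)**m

e^(-3)

Let L be the limit and take ln: ln L = lim (m)·ln(1 - 3/m) = lim (m)·(-3/m + O(1/m²)) = -3.
Hence L = e^(-3).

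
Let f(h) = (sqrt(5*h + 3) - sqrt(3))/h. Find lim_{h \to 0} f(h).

A 0/0 form; rationalise with √(3 + 5h) + √3. This collapses the numerator to 5h, leaving 5/(√(3 + 5h) + √3) → 5/(2√3) = 5*√(3)/6.

5*√(3)/6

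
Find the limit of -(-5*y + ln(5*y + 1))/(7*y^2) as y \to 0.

Direct substitution gives 0/0.
Apply L'Hôpital: lim (-5 + 5/(5*y + 1))/(-14*y), still 0/0.
After 2 applications of L'Hôpital's rule the quotient is (-25/(5*y + 1)^2)/(-14); substituting y = 0 gives 25/14.

25/14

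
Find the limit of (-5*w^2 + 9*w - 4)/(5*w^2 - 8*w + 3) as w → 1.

Since w = 1 makes numerator and denominator zero, (w - 1) divides both.
Cancelling it gives (4 - 5*w)/(5*w - 3); now plug in w = 1 to get -1/2.

-1/2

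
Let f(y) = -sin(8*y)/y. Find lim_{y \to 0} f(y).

Substitution gives 0/0.
Write it as (8/(-1))·sin(8y)/(8y); since sin(u)/u → 1, the limit is -8.

-8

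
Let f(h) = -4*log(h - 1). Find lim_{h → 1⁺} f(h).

∞

As h → 1⁺, h - 1 → 0⁺ and ln(h - 1) → −∞.
Multiplying by -4 gives ∞.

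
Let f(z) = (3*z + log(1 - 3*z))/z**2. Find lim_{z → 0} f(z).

-9/2

Direct substitution gives 0/0.
Apply L'Hôpital: lim (3 - 3/(1 - 3*z))/(2*z), still 0/0.
After 2 applications of L'Hôpital's rule the quotient is (-9/(1 - 3*z)^2)/(2); substituting z = 0 gives -9/2.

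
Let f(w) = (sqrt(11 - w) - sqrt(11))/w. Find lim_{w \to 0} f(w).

-√(11)/22

Substitution gives 0/0. Multiply numerator and denominator by the conjugate √(11 - w) + √11.
The numerator becomes (11 - w) − 11 = -w, so the expression simplifies to -1/(√(11 - w) + √11).
Letting w → 0 gives -1/(2√11) = -√(11)/22.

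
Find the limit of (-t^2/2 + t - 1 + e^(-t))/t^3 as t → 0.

Direct substitution gives 0/0.
Apply L'Hôpital: lim (-t + 1 - e^(-t))/(3*t^2), still 0/0.
Apply L'Hôpital: lim (-1 + e^(-t))/(6*t), still 0/0.
After 3 applications of L'Hôpital's rule the quotient is (-e^(-t))/(6); substituting t = 0 gives -1/6.

-1/6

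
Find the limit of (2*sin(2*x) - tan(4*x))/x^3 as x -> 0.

Substitution gives 0/0; apply L'Hôpital's rule 3 times.
After differentiating numerator and denominator 3 times the quotient is (-16*cos(2*x) - 384*tan(4*x)^4 - 512*tan(4*x)^2 - 128)/(6); at x = 0 this is -24.

-24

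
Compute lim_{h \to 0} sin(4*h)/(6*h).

2/3

Substitution gives 0/0.
Write it as (4/6)·sin(4h)/(4h); since sin(u)/u → 1, the limit is 2/3.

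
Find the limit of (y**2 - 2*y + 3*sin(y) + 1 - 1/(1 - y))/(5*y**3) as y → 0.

-3/10

Substitution gives 0/0 (the numerator vanishes to order 3).
Expand each term to order y^3: the coefficient of y^3 in −1/(1 - y) is -1 and in 3·sin(y) is -1/2.
Lower-order terms cancel with the polynomial part, so the numerator is (-3/2)·y^3 + o(y^3), and the limit is (-3/2)/(5) = -3/10.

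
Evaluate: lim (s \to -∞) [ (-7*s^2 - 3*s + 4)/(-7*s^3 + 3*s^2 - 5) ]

0

The denominator has degree 3 and the numerator degree 2. Dividing numerator and denominator by s^3 sends every term to 0 except the leading denominator term, so the limit is 0.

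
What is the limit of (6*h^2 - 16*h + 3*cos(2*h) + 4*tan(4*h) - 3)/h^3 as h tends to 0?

256/3

Substitution gives 0/0; apply L'Hôpital's rule 3 times.
After differentiating numerator and denominator 3 times the quotient is (24*sin(2*h) + 1536*tan(4*h)^4 + 2048*tan(4*h)^2 + 512)/(6); at h = 0 this is 256/3.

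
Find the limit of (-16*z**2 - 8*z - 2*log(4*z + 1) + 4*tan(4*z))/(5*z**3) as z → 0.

128/15

Substitution gives 0/0; apply L'Hôpital's rule 3 times.
After differentiating numerator and denominator 3 times the quotient is (1536*tan(4*z)^2/cos(4*z)^2 + 512/cos(4*z)^2 - 256/(4*z + 1)^3)/(30); at z = 0 this is 128/15.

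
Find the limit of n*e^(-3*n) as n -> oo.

Write as n^1/e^{3n}, an ∞/∞ form.
Exponential growth dominates any polynomial, so repeated L'Hôpital (or the standard result) gives 0.

0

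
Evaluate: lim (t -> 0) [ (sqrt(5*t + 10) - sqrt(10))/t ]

√(10)/4

Substitution gives 0/0. Multiply numerator and denominator by the conjugate √(10 + 5t) + √10.
The numerator becomes (10 + 5t) − 10 = 5t, so the expression simplifies to 5/(√(10 + 5t) + √10).
Letting t → 0 gives 5/(2√10) = √(10)/4.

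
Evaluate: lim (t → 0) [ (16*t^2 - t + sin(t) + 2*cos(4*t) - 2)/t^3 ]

Substitution gives 0/0; apply L'Hôpital's rule 3 times.
After differentiating numerator and denominator 3 times the quotient is (128*sin(4*t) - cos(t))/(6); at t = 0 this is -1/6.

-1/6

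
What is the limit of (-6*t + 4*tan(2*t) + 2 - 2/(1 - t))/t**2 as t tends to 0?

Substitution gives 0/0; apply L'Hôpital's rule 2 times.
After differentiating numerator and denominator 2 times the quotient is (32*tan(2*t)/cos(2*t)^2 + 4/(t - 1)^3)/(2); at t = 0 this is -2.

-2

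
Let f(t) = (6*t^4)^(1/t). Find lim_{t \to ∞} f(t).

Base → ∞ and exponent → 0: an ∞^0 form.
Take logs: (1/t)·ln(6·t^4) = (ln 6 + 4·ln t)/t → 0.
So the limit is e^0 = 1.

1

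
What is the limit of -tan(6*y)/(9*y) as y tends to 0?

-2/3

Substitution gives 0/0.
Since tan(u)/u → 1 as u → 0, tan(6y)/(6y) → 1 and the limit is 6/(-9) = -2/3.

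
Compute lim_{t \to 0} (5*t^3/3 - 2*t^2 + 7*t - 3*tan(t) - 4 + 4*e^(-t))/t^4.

Substitution gives 0/0; apply L'Hôpital's rule 4 times.
After differentiating numerator and denominator 4 times the quotient is (-72*tan(t)^5 - 120*tan(t)^3 - 48*tan(t) + 4*e^(-t))/(24); at t = 0 this is 1/6.

1/6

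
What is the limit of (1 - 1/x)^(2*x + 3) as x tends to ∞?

e^(-2)

The base → 1 and the exponent → ∞: a 1^∞ form.
Take logarithms: (2x + 3)·ln(1 - 1/x). Since ln(1+u) ~ u for small u, this behaves like (2x)·(-1/x) → -2.
So the limit is e^(-2).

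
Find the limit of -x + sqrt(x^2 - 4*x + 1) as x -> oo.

This has the form ∞ − ∞. Multiply and divide by the conjugate √(x^2 - 4*x + 1) + x.
That gives (-4x + 1) / (√(x^2 - 4*x + 1) + x).
Divide numerator and denominator by x: the limit is -4/(2·1) = -2.

-2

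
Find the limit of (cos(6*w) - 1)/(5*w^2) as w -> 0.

-18/5

Direct substitution gives 0/0.
Apply L'Hôpital: lim (-6*sin(6*w))/(10*w), still 0/0.
After 2 applications of L'Hôpital's rule the quotient is (-36*cos(6*w))/(10); substituting w = 0 gives -18/5.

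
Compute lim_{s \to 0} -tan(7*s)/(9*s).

Substitution gives 0/0.
Since tan(u)/u → 1 as u → 0, tan(7s)/(7s) → 1 and the limit is 7/(-9) = -7/9.

-7/9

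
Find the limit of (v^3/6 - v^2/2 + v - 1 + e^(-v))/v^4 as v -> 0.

Direct substitution gives 0/0.
Apply L'Hôpital: lim (v^2/2 - v + 1 - e^(-v))/(4*v^3), still 0/0.
Apply L'Hôpital: lim (v - 1 + e^(-v))/(12*v^2), still 0/0.
Apply L'Hôpital: lim (1 - e^(-v))/(24*v), still 0/0.
After 4 applications of L'Hôpital's rule the quotient is (e^(-v))/(24); substituting v = 0 gives 1/24.

1/24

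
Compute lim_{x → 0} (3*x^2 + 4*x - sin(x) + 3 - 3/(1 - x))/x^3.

-17/6

Substitution gives 0/0; apply L'Hôpital's rule 3 times.
After differentiating numerator and denominator 3 times the quotient is (cos(x) - 18/(x - 1)^4)/(6); at x = 0 this is -17/6.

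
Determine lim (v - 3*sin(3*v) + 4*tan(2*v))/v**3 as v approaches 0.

145/6

Substitution gives 0/0 (the numerator vanishes to order 3).
Expand each term to order v^3: the coefficient of v^3 in 4·tan(2v) is 32/3 and in -3·sin(3v) is 27/2.
Lower-order terms cancel with the polynomial part, so the numerator is (145/6)·v^3 + o(v^3), and the limit is (145/6)/(1) = 145/6.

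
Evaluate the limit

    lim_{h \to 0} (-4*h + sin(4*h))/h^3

-32/3

Direct substitution gives 0/0.
Apply L'Hôpital: lim (4*cos(4*h) - 4)/(3*h^2), still 0/0.
Apply L'Hôpital: lim (-16*sin(4*h))/(6*h), still 0/0.
After 3 applications of L'Hôpital's rule the quotient is (-64*cos(4*h))/(6); substituting h = 0 gives -32/3.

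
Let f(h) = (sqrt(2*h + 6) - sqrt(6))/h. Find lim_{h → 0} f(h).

Substitution gives 0/0. Multiply numerator and denominator by the conjugate √(6 + 2h) + √6.
The numerator becomes (6 + 2h) − 6 = 2h, so the expression simplifies to 2/(√(6 + 2h) + √6).
Letting h → 0 gives 2/(2√6) = √(6)/6.

√(6)/6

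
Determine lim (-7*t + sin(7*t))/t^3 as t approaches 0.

-343/6

Direct substitution gives 0/0.
Apply L'Hôpital: lim (7*cos(7*t) - 7)/(3*t^2), still 0/0.
Apply L'Hôpital: lim (-49*sin(7*t))/(6*t), still 0/0.
After 3 applications of L'Hôpital's rule the quotient is (-343*cos(7*t))/(6); substituting t = 0 gives -343/6.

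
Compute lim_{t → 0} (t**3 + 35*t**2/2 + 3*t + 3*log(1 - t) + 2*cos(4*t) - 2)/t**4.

247/12

Substitution gives 0/0 (the numerator vanishes to order 4).
Expand each term to order t^4: the coefficient of t^4 in 3·ln(1 - t) is -3/4 and in 2·cos(4t) is 64/3.
Lower-order terms cancel with the polynomial part, so the numerator is (247/12)·t^4 + o(t^4), and the limit is (247/12)/(1) = 247/12.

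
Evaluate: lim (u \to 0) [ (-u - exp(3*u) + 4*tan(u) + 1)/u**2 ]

Substitution gives 0/0; apply L'Hôpital's rule 2 times.
After differentiating numerator and denominator 2 times the quotient is (-9*e^(3*u) + 8*tan(u)/cos(u)^2)/(2); at u = 0 this is -9/2.

-9/2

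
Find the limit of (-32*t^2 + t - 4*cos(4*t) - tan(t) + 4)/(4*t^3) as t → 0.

-1/12

Substitution gives 0/0 (the numerator vanishes to order 3).
Expand each term to order t^3: the coefficient of t^3 in −tan(t) is -1/3 and in -4·cos(4t) is 0.
Lower-order terms cancel with the polynomial part, so the numerator is (-1/3)·t^3 + o(t^3), and the limit is (-1/3)/(4) = -1/12.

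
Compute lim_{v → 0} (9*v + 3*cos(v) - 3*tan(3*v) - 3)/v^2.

Substitution gives 0/0; apply L'Hôpital's rule 2 times.
After differentiating numerator and denominator 2 times the quotient is (-54*sin(3*v)/cos(3*v)^3 - 3*cos(v))/(2); at v = 0 this is -3/2.

-3/2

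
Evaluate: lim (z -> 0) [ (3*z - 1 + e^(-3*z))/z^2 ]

Direct substitution gives 0/0.
Apply L'Hôpital: lim (3 - 3*e^(-3*z))/(2*z), still 0/0.
After 2 applications of L'Hôpital's rule the quotient is (9*e^(-3*z))/(2); substituting z = 0 gives 9/2.

9/2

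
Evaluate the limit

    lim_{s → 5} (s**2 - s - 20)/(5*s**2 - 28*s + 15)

9/22

At s = 5 both the top and bottom vanish — a removable singularity. Factoring out (s - 5) from each leaves (s + 4)/(5*s - 3), which at s = 5 equals 9/22.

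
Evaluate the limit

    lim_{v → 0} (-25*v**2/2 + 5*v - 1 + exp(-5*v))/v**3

Direct substitution gives 0/0.
Apply L'Hôpital: lim (-25*v + 5 - 5*e^(-5*v))/(3*v^2), still 0/0.
Apply L'Hôpital: lim (-25 + 25*e^(-5*v))/(6*v), still 0/0.
After 3 applications of L'Hôpital's rule the quotient is (-125*e^(-5*v))/(6); substituting v = 0 gives -125/6.

-125/6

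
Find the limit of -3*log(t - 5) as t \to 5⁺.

∞

As t → 5⁺, t - 5 → 0⁺ and ln(t - 5) → −∞.
Multiplying by -3 gives ∞.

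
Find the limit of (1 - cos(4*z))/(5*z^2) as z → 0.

Substitution gives 0/0.
Use (1 − cos u)/u² → 1/2 with u = 4z: the limit is 4²/(2·5) = 8/5.

8/5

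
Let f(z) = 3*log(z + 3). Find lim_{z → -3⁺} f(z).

-∞

As z → -3⁺, z + 3 → 0⁺ and ln(z + 3) → −∞.
Multiplying by 3 gives -∞.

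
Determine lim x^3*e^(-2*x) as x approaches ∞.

0

Write as x^3/e^{2x}, an ∞/∞ form.
Exponential growth dominates any polynomial, so repeated L'Hôpital (or the standard result) gives 0.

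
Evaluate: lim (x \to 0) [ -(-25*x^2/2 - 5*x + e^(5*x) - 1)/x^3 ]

Direct substitution gives 0/0.
Apply L'Hôpital: lim (-25*x + 5*e^(5*x) - 5)/(-3*x^2), still 0/0.
Apply L'Hôpital: lim (25*e^(5*x) - 25)/(-6*x), still 0/0.
After 3 applications of L'Hôpital's rule the quotient is (125*e^(5*x))/(-6); substituting x = 0 gives -125/6.

-125/6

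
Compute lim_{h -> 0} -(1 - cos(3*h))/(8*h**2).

-9/16

Substitution gives 0/0.
Use (1 − cos u)/u² → 1/2 with u = 3h: the limit is 3²/(2·(-8)) = -9/16.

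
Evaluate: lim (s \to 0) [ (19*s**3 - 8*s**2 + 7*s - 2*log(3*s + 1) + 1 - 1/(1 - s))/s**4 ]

Substitution gives 0/0 (the numerator vanishes to order 4).
Expand each term to order s^4: the coefficient of s^4 in −1/(1 - s) is -1 and in -2·ln(1 + 3s) is 81/2.
Lower-order terms cancel with the polynomial part, so the numerator is (79/2)·s^4 + o(s^4), and the limit is (79/2)/(1) = 79/2.

79/2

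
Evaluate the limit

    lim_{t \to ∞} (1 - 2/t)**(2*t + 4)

Let L be the limit and take ln: ln L = lim (2t + 4)·ln(1 - 2/t) = lim (2t + 4)·(-2/t + O(1/t²)) = -4.
Hence L = e^(-4).

e^(-4)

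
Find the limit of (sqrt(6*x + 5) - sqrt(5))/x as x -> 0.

Substitution gives 0/0. Multiply numerator and denominator by the conjugate √(5 + 6x) + √5.
The numerator becomes (5 + 6x) − 5 = 6x, so the expression simplifies to 6/(√(5 + 6x) + √5).
Letting x → 0 gives 6/(2√5) = 3*√(5)/5.

3*√(5)/5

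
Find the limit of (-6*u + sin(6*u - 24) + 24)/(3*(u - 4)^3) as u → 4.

Direct substitution gives 0/0.
Apply L'Hôpital: lim (6*cos(6*u - 24) - 6)/(9*(u - 4)^2), still 0/0.
Apply L'Hôpital: lim (-36*sin(6*u - 24))/(18*u - 72), still 0/0.
After 3 applications of L'Hôpital's rule the quotient is (-216*cos(6*u - 24))/(18); substituting u = 4 gives -12.

-12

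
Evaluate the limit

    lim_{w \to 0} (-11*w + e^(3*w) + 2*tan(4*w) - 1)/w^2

9/2

Substitution gives 0/0; apply L'Hôpital's rule 2 times.
After differentiating numerator and denominator 2 times the quotient is (9*e^(3*w) + 64*tan(4*w)/cos(4*w)^2)/(2); at w = 0 this is 9/2.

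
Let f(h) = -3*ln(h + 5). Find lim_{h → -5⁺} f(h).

∞

As h → -5⁺, h + 5 → 0⁺ and ln(h + 5) → −∞.
Multiplying by -3 gives ∞.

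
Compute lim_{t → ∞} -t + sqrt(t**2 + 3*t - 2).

3/2

An ∞ − ∞ form. Rationalising with the conjugate, the difference becomes (3t - 2) / (√(t^2 + 3*t - 2) + t).
For large t the denominator behaves like 2·t, so the quotient tends to 3/2 = 3/2.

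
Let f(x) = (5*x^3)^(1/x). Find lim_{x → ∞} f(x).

Base → ∞ and exponent → 0: an ∞^0 form.
Take logs: (1/x)·ln(5·x^3) = (ln 5 + 3·ln x)/x → 0.
So the limit is e^0 = 1.

1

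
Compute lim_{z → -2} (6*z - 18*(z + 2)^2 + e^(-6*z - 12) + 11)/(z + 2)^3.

-36

Direct substitution gives 0/0.
Apply L'Hôpital: lim (-36*z - 6*e^(-6*z - 12) - 66)/(3*(z + 2)^2), still 0/0.
Apply L'Hôpital: lim (36*e^(-6*z - 12) - 36)/(6*z + 12), still 0/0.
After 3 applications of L'Hôpital's rule the quotient is (-216*e^(-6*z - 12))/(6); substituting z = -2 gives -36.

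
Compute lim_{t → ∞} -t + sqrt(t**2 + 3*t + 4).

An ∞ − ∞ form. Rationalising with the conjugate, the difference becomes (3t + 4) / (√(t^2 + 3*t + 4) + t).
For large t the denominator behaves like 2·t, so the quotient tends to 3/2 = 3/2.

3/2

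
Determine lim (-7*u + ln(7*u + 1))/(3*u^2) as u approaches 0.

Direct substitution gives 0/0.
Apply L'Hôpital: lim (-7 + 7/(7*u + 1))/(6*u), still 0/0.
After 2 applications of L'Hôpital's rule the quotient is (-49/(7*u + 1)^2)/(6); substituting u = 0 gives -49/6.

-49/6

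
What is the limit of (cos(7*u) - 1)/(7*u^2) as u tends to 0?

-7/2

Direct substitution gives 0/0.
Apply L'Hôpital: lim (-7*sin(7*u))/(14*u), still 0/0.
After 2 applications of L'Hôpital's rule the quotient is (-49*cos(7*u))/(14); substituting u = 0 gives -7/2.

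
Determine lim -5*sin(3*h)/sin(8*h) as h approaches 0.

Substitution gives 0/0.
Divide numerator and denominator by h: sin(3h)/h → 3 and sin(8h)/h → 8, so the limit is -5·3/8 = -15/8.

-15/8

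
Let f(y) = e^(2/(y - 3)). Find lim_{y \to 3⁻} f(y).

0

As y → 3⁻, 2/(y - 3) → −∞, so e^(2/(y - 3)) → 0.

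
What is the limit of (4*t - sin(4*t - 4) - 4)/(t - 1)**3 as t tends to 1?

Direct substitution gives 0/0.
Apply L'Hôpital: lim (4 - 4*cos(4*t - 4))/(3*(t - 1)^2), still 0/0.
Apply L'Hôpital: lim (16*sin(4*t - 4))/(6*t - 6), still 0/0.
After 3 applications of L'Hôpital's rule the quotient is (64*cos(4*t - 4))/(6); substituting t = 1 gives 32/3.

32/3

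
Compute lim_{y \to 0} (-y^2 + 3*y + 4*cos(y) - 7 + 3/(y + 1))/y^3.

Substitution gives 0/0 (the numerator vanishes to order 3).
Expand each term to order y^3: the coefficient of y^3 in 4·cos(y) is 0 and in 3·1/(1 + y) is -3.
Lower-order terms cancel with the polynomial part, so the numerator is (-3)·y^3 + o(y^3), and the limit is (-3)/(1) = -3.

-3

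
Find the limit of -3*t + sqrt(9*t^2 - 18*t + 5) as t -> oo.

An ∞ − ∞ form. Rationalising with the conjugate, the difference becomes (-18t + 5) / (√(9*t^2 - 18*t + 5) + 3t).
For large t the denominator behaves like 2·3t, so the quotient tends to -18/6 = -3.

-3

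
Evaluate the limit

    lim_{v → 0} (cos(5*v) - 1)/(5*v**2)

Direct substitution gives 0/0.
Apply L'Hôpital: lim (-5*sin(5*v))/(10*v), still 0/0.
After 2 applications of L'Hôpital's rule the quotient is (-25*cos(5*v))/(10); substituting v = 0 gives -5/2.

-5/2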